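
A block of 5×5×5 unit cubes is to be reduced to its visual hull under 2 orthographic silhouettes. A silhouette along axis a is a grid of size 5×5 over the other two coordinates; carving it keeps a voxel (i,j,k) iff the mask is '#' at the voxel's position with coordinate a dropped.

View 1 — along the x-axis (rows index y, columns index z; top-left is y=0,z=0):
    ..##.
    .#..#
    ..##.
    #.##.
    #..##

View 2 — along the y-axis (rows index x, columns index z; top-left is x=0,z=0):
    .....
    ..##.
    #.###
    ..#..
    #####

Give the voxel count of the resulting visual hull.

|visual hull| = 33

before carving: 125 voxels (5×5×5)
after view 1 [x-axis, 12 of 25 cells solid] → remaining = 60
after view 2 [y-axis, 12 of 25 cells solid] → remaining = 33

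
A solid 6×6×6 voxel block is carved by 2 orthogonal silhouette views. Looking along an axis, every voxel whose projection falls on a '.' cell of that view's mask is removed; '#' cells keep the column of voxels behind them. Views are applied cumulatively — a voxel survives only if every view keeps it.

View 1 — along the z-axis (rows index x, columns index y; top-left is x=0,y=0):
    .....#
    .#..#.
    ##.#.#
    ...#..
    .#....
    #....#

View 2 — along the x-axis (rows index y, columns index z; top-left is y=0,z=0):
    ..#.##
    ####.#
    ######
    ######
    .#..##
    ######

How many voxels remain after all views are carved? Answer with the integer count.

full grid |V| = 216
step 1: project along z, AND mask (11/36) → |grid| = 66
step 2: project along x, AND mask (29/36) → |grid| = 54

voxel count = 54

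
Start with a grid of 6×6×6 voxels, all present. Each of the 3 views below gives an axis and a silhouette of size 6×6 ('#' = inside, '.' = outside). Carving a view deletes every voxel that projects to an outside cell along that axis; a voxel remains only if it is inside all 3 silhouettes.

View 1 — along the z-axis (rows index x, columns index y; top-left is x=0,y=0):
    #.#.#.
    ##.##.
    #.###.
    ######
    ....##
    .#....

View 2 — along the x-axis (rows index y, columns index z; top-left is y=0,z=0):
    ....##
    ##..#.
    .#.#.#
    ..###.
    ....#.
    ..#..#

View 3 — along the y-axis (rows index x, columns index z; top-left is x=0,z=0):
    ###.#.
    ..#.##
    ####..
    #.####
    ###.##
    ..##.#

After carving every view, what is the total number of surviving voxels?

start: 6×6×6 = 216 voxels
[1] z-view keeps 20 columns → grid now 120
[2] x-view keeps 14 columns → grid now 44
[3] y-view keeps 24 columns → grid now 28

remaining voxels: 28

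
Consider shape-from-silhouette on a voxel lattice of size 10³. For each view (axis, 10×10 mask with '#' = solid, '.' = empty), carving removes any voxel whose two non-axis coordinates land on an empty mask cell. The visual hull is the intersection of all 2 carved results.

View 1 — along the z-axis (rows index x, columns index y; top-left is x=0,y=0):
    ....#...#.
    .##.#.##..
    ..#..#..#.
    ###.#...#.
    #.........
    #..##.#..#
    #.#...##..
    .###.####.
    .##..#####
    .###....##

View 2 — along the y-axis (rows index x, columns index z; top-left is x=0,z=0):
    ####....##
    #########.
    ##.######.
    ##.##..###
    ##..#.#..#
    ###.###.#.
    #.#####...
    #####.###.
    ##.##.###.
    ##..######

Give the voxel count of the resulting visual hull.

voxel count = 325

initial block: 10^3 = 1000
[1] z-view keeps 44 columns → grid now 440
[2] y-view keeps 71 columns → grid now 325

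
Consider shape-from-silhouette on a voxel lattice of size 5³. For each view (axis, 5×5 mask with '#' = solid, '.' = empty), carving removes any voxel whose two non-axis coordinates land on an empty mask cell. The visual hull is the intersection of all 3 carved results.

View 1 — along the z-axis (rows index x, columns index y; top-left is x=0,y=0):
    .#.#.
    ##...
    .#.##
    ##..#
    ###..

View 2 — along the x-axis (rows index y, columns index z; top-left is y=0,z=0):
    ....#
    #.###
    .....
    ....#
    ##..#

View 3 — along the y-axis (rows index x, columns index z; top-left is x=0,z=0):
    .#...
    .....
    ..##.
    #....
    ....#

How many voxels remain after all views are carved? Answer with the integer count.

6 voxels

full grid |V| = 125
[1] z-view keeps 13 columns → grid now 65
[2] x-view keeps 9 columns → grid now 31
[3] y-view keeps 5 columns → grid now 6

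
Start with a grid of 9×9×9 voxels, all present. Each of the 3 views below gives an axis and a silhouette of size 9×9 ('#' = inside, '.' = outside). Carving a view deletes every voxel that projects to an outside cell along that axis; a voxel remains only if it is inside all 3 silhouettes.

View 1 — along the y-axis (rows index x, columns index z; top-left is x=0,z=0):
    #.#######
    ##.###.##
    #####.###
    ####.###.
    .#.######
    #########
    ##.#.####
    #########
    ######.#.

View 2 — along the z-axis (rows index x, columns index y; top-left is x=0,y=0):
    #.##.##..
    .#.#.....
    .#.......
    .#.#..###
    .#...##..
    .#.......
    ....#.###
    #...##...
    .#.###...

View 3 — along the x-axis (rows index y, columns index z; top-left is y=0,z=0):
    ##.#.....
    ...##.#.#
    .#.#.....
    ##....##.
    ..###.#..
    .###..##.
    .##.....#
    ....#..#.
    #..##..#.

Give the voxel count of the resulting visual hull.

start: 9×9×9 = 729 voxels
[1] y-view keeps 69 columns → grid now 621
[2] z-view keeps 28 columns → grid now 210
[3] x-view keeps 31 columns → grid now 80

80 voxels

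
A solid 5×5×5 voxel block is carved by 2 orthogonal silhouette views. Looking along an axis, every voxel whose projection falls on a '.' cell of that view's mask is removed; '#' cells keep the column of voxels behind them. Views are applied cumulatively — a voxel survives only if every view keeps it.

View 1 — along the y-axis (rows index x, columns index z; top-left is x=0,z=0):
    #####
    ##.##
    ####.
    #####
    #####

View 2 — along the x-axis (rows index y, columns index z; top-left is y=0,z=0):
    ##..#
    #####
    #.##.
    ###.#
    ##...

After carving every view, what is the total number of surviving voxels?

|visual hull| = 79

initial block: 5^3 = 125
[1] y-view keeps 23 columns → grid now 115
[2] x-view keeps 17 columns → grid now 79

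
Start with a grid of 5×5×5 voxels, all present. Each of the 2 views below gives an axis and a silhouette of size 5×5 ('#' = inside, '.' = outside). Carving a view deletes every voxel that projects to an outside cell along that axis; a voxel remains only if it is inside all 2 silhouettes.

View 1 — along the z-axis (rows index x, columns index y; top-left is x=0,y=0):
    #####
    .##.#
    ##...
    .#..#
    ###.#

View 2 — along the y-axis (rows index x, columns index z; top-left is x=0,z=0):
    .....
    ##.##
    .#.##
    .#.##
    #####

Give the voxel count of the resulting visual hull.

voxel count = 44

initial block: 5^3 = 125
step 1: project along z, AND mask (16/25) → |grid| = 80
step 2: project along y, AND mask (15/25) → |grid| = 44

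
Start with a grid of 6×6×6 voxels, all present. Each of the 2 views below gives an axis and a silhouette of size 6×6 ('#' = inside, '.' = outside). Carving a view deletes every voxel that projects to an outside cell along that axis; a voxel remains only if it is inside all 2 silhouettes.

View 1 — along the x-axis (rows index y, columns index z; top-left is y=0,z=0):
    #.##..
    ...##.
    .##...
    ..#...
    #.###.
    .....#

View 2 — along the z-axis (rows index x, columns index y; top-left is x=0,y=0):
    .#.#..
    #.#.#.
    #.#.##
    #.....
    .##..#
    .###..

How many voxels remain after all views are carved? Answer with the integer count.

before carving: 216 voxels (6×6×6)
after view 1 [x-axis, 13 of 36 cells solid] → remaining = 78
after view 2 [z-axis, 16 of 36 cells solid] → remaining = 35

35 voxels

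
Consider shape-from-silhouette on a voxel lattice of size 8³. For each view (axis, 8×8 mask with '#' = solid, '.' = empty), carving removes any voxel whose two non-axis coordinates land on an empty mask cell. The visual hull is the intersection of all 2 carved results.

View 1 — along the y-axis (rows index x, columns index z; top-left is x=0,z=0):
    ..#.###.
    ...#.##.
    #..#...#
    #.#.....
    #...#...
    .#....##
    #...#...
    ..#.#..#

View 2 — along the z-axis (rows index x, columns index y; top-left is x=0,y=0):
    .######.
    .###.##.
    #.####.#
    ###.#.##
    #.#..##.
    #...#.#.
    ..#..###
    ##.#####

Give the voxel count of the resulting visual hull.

remaining voxels: 115

start: 8×8×8 = 512 voxels
carve view 1 (along y, XZ-mask fill 22/64): 176 voxels remain
carve view 2 (along z, XY-mask fill 41/64): 115 voxels remain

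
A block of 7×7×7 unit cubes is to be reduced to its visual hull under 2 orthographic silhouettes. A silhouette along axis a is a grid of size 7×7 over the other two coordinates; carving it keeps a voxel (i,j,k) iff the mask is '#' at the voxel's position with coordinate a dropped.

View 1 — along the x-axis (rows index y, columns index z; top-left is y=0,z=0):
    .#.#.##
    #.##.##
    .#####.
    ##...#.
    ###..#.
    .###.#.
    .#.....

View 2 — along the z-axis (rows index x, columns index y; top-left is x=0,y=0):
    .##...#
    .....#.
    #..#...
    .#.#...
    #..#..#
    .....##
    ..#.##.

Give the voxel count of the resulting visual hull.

before carving: 343 voxels (7×7×7)
step 1: project along x, AND mask (26/49) → |grid| = 182
step 2: project along z, AND mask (16/49) → |grid| = 56

voxel count = 56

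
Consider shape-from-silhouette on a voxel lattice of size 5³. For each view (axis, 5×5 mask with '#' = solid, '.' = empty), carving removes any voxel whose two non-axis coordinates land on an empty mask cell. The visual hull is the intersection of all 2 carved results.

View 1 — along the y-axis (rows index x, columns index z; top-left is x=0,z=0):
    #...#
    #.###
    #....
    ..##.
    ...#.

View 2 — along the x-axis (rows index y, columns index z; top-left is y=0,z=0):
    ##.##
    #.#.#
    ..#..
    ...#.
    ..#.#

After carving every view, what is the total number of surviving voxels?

voxel count = 24

full grid |V| = 125
step 1: project along y, AND mask (10/25) → |grid| = 50
step 2: project along x, AND mask (11/25) → |grid| = 24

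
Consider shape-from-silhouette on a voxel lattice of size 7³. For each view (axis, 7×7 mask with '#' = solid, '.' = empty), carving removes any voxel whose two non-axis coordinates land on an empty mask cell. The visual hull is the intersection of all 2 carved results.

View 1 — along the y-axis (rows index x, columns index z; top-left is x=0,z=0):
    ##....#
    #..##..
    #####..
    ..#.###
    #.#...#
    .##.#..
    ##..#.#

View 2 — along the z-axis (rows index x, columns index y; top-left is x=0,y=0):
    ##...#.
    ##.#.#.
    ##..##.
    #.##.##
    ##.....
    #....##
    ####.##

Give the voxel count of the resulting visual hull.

before carving: 343 voxels (7×7×7)
[1] y-view keeps 25 columns → grid now 175
[2] z-view keeps 27 columns → grid now 100

remaining voxels: 100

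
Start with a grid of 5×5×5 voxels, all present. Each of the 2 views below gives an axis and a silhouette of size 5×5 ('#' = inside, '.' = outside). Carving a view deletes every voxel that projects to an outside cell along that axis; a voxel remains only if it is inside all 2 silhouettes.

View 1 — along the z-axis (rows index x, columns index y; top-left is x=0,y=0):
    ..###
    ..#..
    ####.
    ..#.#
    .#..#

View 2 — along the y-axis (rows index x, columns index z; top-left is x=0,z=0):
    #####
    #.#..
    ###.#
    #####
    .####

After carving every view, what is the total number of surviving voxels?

before carving: 125 voxels (5×5×5)
carve view 1 (along z, XY-mask fill 12/25): 60 voxels remain
carve view 2 (along y, XZ-mask fill 20/25): 51 voxels remain

|visual hull| = 51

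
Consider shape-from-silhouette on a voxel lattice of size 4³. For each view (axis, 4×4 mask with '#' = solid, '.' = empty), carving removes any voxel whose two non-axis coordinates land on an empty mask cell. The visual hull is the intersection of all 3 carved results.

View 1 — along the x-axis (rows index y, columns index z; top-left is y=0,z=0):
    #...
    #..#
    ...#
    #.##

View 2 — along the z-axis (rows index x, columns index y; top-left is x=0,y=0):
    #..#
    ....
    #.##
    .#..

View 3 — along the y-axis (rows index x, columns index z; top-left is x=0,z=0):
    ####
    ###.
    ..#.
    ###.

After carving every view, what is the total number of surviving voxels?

remaining voxels: 6

full grid |V| = 64
step 1: project along x, AND mask (7/16) → |grid| = 28
step 2: project along z, AND mask (6/16) → |grid| = 11
step 3: project along y, AND mask (11/16) → |grid| = 6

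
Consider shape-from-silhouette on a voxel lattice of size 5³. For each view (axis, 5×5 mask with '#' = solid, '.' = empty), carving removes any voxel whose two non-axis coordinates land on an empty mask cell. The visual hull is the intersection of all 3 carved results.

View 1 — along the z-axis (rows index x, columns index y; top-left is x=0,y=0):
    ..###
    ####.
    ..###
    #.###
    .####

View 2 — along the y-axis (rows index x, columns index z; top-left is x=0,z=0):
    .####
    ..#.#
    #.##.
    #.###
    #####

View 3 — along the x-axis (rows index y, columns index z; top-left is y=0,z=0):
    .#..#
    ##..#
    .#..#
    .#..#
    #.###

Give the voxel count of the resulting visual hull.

start: 5×5×5 = 125 voxels
[1] z-view keeps 18 columns → grid now 90
[2] y-view keeps 18 columns → grid now 65
[3] x-view keeps 13 columns → grid now 32

voxel count = 32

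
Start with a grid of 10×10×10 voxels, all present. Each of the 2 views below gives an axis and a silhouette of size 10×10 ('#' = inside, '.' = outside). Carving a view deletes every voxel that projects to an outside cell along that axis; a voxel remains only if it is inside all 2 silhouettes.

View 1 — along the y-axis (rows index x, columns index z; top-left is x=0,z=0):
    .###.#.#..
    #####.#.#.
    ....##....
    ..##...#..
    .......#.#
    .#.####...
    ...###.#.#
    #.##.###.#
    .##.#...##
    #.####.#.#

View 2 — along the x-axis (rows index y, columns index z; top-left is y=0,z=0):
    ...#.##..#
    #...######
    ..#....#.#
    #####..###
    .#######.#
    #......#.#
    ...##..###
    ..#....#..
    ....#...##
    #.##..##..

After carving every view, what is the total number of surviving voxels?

before carving: 1000 voxels (10×10×10)
V1 y: intersect with XZ mask (48 set) -- 480 left
V2 x: intersect with YZ mask (48 set) -- 241 left

voxel count = 241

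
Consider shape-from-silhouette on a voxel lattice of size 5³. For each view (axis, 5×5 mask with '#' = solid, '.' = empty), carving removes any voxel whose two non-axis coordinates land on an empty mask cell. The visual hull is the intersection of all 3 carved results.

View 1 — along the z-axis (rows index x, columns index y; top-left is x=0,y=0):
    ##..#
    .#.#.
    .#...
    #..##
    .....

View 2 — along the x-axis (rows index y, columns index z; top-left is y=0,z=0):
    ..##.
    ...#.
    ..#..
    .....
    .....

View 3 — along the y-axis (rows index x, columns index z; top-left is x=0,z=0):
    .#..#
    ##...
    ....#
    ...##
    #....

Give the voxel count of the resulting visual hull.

before carving: 125 voxels (5×5×5)
[1] z-view keeps 9 columns → grid now 45
[2] x-view keeps 4 columns → grid now 7
[3] y-view keeps 8 columns → grid now 1

voxel count = 1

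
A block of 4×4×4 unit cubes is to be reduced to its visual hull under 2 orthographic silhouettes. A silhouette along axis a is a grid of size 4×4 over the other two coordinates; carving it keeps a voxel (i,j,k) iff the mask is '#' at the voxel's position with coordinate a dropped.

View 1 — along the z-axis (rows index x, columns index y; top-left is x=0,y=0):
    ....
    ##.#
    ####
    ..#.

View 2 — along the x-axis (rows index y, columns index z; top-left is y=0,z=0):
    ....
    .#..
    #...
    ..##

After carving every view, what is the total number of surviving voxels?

remaining voxels: 8

full grid |V| = 64
after view 1 [z-axis, 8 of 16 cells solid] → remaining = 32
after view 2 [x-axis, 4 of 16 cells solid] → remaining = 8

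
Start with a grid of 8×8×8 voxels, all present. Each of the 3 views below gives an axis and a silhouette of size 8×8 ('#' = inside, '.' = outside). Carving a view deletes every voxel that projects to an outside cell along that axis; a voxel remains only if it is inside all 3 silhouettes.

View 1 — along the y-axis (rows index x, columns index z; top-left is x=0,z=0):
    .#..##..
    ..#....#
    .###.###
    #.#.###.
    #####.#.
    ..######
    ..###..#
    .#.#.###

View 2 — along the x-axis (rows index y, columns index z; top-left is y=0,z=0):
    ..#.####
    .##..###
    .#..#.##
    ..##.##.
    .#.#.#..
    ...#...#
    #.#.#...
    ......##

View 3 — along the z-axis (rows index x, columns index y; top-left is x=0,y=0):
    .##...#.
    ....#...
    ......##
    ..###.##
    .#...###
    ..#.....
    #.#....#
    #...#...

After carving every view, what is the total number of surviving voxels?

start: 8×8×8 = 512 voxels
carve view 1 (along y, XZ-mask fill 37/64): 296 voxels remain
carve view 2 (along x, YZ-mask fill 28/64): 138 voxels remain
carve view 3 (along z, XY-mask fill 21/64): 41 voxels remain

|visual hull| = 41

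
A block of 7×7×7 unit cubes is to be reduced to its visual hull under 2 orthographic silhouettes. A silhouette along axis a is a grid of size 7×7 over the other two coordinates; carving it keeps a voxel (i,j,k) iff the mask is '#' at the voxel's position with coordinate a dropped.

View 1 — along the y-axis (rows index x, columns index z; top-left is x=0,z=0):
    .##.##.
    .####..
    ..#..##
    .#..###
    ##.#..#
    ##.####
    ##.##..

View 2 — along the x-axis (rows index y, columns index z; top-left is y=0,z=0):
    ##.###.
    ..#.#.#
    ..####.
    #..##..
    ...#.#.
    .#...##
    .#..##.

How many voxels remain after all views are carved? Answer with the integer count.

start: 7×7×7 = 343 voxels
  1. axis=1 (XZ plane), |mask|=29  ⇒  voxels=203
  2. axis=0 (YZ plane), |mask|=23  ⇒  voxels=99

99 voxels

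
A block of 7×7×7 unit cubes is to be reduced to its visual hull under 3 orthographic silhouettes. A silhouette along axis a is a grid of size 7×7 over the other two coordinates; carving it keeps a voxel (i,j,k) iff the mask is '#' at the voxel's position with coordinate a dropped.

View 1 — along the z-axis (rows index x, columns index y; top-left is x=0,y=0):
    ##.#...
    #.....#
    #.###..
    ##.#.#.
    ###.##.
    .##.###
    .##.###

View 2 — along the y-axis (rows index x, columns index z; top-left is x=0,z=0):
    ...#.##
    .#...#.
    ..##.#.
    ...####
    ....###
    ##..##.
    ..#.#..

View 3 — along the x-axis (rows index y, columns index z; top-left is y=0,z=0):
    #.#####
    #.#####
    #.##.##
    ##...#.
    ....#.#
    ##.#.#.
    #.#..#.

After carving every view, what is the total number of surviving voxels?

54 voxels

start: 7×7×7 = 343 voxels
step 1: project along z, AND mask (28/49) → |grid| = 196
step 2: project along y, AND mask (21/49) → |grid| = 86
step 3: project along x, AND mask (29/49) → |grid| = 54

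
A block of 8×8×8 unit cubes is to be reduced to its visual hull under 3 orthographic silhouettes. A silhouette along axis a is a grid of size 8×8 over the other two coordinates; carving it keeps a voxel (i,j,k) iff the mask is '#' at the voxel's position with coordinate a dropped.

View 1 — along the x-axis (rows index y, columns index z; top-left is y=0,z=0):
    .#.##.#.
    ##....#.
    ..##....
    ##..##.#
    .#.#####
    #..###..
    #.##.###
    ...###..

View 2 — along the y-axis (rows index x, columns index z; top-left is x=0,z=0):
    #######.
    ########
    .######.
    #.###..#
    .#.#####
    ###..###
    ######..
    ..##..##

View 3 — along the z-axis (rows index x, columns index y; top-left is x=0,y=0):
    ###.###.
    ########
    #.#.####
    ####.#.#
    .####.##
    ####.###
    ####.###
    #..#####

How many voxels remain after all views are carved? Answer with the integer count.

voxel count = 162

full grid |V| = 512
[1] x-view keeps 33 columns → grid now 264
[2] y-view keeps 48 columns → grid now 199
[3] z-view keeps 52 columns → grid now 162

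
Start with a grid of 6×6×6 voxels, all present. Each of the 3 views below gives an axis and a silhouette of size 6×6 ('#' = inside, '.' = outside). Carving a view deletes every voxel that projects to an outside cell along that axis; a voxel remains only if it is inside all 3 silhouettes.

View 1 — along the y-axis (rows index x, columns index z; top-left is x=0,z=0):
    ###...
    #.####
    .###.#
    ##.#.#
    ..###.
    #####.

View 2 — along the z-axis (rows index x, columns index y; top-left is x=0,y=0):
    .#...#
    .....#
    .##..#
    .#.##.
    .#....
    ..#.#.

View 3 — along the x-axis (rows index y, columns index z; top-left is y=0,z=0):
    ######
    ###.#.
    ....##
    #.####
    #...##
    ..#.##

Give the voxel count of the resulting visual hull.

remaining voxels: 24

full grid |V| = 216
[1] y-view keeps 24 columns → grid now 144
[2] z-view keeps 12 columns → grid now 48
[3] x-view keeps 23 columns → grid now 24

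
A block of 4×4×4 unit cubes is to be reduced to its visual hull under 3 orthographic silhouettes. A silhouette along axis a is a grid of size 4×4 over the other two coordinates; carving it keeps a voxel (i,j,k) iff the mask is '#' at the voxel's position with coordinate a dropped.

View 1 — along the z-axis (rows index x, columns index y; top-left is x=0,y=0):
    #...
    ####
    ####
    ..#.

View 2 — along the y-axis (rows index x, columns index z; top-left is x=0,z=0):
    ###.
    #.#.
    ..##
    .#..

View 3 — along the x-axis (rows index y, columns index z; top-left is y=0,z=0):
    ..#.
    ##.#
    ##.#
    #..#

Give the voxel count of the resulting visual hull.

full grid |V| = 64
[1] z-view keeps 10 columns → grid now 40
[2] y-view keeps 8 columns → grid now 20
[3] x-view keeps 9 columns → grid now 10

remaining voxels: 10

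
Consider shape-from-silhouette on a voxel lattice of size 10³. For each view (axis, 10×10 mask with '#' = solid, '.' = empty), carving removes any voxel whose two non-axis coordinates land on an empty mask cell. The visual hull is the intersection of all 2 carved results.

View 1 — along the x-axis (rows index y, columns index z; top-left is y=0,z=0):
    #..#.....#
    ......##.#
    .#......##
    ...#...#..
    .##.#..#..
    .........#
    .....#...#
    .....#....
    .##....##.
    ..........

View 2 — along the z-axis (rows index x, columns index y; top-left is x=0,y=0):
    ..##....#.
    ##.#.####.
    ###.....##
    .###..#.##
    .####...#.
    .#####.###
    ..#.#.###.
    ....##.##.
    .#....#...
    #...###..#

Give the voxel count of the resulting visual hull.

initial block: 10^3 = 1000
V1 x: intersect with YZ mask (23 set) -- 230 left
V2 z: intersect with XY mask (50 set) -- 125 left

125 voxels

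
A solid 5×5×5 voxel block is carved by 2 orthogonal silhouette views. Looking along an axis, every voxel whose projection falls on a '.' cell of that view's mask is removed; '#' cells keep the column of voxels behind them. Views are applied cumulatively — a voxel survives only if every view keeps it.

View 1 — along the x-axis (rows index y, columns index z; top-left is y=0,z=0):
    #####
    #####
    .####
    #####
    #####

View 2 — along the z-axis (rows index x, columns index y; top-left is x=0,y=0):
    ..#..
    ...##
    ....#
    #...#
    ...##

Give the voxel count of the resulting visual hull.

39 voxels

initial block: 5^3 = 125
[1] x-view keeps 24 columns → grid now 120
[2] z-view keeps 8 columns → grid now 39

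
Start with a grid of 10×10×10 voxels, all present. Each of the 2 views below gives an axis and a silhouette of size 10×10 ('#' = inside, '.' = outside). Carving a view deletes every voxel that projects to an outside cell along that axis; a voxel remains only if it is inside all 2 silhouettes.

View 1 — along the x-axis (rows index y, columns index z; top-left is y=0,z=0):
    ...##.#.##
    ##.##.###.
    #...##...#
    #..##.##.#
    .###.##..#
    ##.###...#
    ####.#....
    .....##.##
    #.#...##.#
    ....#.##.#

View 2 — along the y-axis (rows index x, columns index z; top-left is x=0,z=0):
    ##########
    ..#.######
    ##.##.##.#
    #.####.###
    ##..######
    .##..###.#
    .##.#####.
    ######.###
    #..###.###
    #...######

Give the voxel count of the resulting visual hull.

voxel count = 398

before carving: 1000 voxels (10×10×10)
after view 1 [x-axis, 52 of 100 cells solid] → remaining = 520
after view 2 [y-axis, 76 of 100 cells solid] → remaining = 398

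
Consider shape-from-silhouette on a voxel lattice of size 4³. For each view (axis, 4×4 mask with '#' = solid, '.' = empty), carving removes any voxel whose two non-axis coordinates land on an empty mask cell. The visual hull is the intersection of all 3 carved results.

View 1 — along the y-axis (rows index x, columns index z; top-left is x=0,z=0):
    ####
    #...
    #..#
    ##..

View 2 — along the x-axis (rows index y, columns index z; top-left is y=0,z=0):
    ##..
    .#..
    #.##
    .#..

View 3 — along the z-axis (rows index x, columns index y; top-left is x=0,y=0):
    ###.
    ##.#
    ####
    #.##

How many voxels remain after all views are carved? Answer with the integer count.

14 voxels

full grid |V| = 64
step 1: project along y, AND mask (9/16) → |grid| = 36
step 2: project along x, AND mask (7/16) → |grid| = 17
step 3: project along z, AND mask (13/16) → |grid| = 14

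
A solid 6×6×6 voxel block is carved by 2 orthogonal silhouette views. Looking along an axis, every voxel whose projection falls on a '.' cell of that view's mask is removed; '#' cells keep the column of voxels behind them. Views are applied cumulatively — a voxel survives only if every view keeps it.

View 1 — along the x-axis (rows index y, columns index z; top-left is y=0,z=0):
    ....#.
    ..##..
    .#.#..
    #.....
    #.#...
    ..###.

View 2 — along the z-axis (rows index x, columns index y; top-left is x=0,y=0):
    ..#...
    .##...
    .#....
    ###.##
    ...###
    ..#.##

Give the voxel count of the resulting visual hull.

initial block: 6^3 = 216
step 1: project along x, AND mask (11/36) → |grid| = 66
step 2: project along z, AND mask (15/36) → |grid| = 31

|visual hull| = 31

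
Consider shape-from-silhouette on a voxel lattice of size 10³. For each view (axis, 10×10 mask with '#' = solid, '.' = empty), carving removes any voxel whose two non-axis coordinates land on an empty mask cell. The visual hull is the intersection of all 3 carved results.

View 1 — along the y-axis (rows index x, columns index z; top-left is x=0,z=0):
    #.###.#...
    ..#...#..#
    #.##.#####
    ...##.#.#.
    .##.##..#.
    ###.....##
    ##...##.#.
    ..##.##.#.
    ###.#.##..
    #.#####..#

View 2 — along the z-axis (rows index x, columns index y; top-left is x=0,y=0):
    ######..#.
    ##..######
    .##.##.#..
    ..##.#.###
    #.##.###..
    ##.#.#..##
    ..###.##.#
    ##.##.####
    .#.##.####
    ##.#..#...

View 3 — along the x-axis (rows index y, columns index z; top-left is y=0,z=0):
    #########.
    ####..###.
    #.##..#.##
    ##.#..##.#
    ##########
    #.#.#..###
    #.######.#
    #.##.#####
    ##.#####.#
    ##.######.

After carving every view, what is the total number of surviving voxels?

voxel count = 244

initial block: 10^3 = 1000
after view 1 [y-axis, 53 of 100 cells solid] → remaining = 530
after view 2 [z-axis, 63 of 100 cells solid] → remaining = 323
after view 3 [x-axis, 76 of 100 cells solid] → remaining = 244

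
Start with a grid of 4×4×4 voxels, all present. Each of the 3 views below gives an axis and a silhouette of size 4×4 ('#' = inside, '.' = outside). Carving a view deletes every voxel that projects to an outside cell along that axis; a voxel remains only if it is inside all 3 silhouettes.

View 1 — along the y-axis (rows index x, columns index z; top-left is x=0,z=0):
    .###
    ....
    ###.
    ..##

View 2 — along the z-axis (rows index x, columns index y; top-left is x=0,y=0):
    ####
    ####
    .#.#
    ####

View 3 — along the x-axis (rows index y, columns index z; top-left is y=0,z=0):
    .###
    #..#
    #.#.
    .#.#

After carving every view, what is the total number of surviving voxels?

remaining voxels: 14

start: 4×4×4 = 64 voxels
[1] y-view keeps 8 columns → grid now 32
[2] z-view keeps 14 columns → grid now 26
[3] x-view keeps 9 columns → grid now 14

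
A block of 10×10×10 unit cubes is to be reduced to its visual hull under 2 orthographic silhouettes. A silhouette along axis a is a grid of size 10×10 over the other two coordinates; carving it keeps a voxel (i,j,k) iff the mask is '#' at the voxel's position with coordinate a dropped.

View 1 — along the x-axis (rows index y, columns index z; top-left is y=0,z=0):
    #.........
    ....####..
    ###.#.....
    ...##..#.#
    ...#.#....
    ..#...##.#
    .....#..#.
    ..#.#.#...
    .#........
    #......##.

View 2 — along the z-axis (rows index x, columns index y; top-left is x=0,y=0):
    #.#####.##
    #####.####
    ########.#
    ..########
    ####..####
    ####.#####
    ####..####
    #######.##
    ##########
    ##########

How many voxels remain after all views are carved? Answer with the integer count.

|visual hull| = 246

initial block: 10^3 = 1000
V1 x: intersect with YZ mask (28 set) -- 280 left
V2 z: intersect with XY mask (88 set) -- 246 left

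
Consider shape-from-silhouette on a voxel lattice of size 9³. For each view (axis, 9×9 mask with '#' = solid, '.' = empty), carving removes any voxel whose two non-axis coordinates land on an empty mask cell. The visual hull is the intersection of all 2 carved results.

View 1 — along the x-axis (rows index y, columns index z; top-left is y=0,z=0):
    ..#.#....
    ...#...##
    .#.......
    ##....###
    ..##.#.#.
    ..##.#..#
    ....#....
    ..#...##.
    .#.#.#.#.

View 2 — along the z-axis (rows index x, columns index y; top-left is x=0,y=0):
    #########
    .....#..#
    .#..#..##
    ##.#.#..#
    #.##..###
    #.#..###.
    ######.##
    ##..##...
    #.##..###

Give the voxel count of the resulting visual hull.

149 voxels

initial block: 9^3 = 729
carve view 1 (along x, YZ-mask fill 27/81): 243 voxels remain
carve view 2 (along z, XY-mask fill 49/81): 149 voxels remain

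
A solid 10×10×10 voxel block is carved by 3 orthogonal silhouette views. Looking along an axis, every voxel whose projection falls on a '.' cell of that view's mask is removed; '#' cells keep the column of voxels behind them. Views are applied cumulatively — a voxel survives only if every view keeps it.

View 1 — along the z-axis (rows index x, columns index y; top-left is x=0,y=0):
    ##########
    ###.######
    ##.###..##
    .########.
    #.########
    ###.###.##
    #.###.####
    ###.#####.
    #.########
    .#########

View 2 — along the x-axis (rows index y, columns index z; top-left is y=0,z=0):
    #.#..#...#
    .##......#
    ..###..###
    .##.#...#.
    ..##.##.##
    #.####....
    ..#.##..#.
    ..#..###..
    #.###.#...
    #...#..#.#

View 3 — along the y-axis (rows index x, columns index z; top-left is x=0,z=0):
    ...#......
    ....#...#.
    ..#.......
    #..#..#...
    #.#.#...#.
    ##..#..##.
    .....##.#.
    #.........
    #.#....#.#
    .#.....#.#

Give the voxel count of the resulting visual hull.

|visual hull| = 106

initial block: 10^3 = 1000
V1 z: intersect with XY mask (85 set) -- 850 left
V2 x: intersect with YZ mask (45 set) -- 390 left
V3 y: intersect with XZ mask (27 set) -- 106 left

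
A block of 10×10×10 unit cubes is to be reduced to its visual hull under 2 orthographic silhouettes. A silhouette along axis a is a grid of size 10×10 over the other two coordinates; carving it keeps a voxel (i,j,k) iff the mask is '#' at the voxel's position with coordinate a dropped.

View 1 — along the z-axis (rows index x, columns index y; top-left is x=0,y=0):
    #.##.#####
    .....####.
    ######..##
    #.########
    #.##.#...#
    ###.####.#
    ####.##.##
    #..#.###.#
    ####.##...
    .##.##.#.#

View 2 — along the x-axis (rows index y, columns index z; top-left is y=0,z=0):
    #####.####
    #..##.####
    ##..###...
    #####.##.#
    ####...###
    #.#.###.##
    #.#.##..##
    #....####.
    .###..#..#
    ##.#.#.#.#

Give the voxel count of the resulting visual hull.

before carving: 1000 voxels (10×10×10)
after view 1 [z-axis, 68 of 100 cells solid] → remaining = 680
after view 2 [x-axis, 65 of 100 cells solid] → remaining = 446

446 voxels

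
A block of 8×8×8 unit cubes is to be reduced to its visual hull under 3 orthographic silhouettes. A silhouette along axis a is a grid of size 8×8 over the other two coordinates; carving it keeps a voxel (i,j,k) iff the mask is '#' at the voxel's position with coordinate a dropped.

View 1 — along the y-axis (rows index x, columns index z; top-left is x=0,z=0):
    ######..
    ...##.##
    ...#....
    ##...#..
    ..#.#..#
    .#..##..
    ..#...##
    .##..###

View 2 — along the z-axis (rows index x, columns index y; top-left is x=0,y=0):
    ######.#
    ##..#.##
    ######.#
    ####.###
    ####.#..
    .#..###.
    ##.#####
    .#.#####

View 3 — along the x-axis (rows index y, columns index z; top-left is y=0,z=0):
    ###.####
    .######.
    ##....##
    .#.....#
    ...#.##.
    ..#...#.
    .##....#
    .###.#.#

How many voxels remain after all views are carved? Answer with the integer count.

remaining voxels: 88

initial block: 8^3 = 512
carve view 1 (along y, XZ-mask fill 28/64): 224 voxels remain
carve view 2 (along z, XY-mask fill 48/64): 168 voxels remain
carve view 3 (along x, YZ-mask fill 32/64): 88 voxels remain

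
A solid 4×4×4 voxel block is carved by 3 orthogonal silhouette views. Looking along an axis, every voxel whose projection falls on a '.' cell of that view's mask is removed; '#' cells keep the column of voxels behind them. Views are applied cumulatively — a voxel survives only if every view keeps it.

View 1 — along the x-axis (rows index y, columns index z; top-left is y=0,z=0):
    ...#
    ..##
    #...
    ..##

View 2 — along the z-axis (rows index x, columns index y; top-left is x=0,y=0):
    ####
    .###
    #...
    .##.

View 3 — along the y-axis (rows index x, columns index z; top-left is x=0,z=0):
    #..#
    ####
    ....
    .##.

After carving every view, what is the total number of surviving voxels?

full grid |V| = 64
after view 1 [x-axis, 6 of 16 cells solid] → remaining = 24
after view 2 [z-axis, 10 of 16 cells solid] → remaining = 15
after view 3 [y-axis, 8 of 16 cells solid] → remaining = 10

voxel count = 10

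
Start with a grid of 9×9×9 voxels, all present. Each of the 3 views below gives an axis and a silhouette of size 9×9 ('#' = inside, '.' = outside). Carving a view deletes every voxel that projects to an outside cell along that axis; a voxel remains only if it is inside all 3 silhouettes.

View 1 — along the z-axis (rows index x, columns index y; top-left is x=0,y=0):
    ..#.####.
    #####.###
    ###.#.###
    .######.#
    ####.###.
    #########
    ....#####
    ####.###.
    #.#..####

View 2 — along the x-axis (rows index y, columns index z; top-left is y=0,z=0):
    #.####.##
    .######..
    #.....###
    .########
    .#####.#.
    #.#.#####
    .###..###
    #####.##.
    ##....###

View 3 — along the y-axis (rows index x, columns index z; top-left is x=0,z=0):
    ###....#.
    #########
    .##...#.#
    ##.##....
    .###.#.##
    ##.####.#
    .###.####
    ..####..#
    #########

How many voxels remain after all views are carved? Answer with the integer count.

before carving: 729 voxels (9×9×9)
step 1: project along z, AND mask (61/81) → |grid| = 549
step 2: project along x, AND mask (56/81) → |grid| = 375
step 3: project along y, AND mask (55/81) → |grid| = 256

remaining voxels: 256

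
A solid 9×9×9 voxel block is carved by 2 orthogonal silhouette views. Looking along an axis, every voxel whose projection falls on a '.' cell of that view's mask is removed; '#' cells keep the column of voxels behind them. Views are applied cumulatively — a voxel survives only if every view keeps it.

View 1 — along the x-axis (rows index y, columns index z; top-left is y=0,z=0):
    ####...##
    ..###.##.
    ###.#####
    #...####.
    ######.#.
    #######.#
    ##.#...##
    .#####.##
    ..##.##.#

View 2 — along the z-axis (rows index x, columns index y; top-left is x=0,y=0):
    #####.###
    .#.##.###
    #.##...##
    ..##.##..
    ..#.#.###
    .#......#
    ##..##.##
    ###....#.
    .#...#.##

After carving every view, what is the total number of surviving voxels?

270 voxels

full grid |V| = 729
[1] x-view keeps 56 columns → grid now 504
[2] z-view keeps 44 columns → grid now 270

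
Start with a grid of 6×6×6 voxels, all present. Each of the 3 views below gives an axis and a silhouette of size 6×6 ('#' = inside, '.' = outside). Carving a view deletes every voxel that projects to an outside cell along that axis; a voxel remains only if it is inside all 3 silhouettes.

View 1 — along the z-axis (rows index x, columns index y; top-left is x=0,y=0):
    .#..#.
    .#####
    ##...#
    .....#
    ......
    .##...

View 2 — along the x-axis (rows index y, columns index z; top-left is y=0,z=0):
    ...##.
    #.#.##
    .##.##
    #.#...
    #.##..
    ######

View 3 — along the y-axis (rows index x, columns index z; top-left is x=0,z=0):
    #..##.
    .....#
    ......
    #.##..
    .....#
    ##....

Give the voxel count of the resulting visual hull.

start: 6×6×6 = 216 voxels
V1 z: intersect with XY mask (13 set) -- 78 left
V2 x: intersect with YZ mask (21 set) -- 52 left
V3 y: intersect with XZ mask (10 set) -- 12 left

remaining voxels: 12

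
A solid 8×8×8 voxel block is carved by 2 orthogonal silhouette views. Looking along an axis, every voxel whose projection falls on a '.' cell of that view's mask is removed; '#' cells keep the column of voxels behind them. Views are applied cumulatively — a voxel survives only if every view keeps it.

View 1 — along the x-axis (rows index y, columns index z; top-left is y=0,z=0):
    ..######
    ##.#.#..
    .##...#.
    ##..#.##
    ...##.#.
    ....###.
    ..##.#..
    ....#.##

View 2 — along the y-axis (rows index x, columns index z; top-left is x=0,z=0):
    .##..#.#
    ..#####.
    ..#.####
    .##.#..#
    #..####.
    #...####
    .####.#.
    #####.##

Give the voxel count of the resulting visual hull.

remaining voxels: 158

before carving: 512 voxels (8×8×8)
  1. axis=0 (YZ plane), |mask|=30  ⇒  voxels=240
  2. axis=1 (XZ plane), |mask|=40  ⇒  voxels=158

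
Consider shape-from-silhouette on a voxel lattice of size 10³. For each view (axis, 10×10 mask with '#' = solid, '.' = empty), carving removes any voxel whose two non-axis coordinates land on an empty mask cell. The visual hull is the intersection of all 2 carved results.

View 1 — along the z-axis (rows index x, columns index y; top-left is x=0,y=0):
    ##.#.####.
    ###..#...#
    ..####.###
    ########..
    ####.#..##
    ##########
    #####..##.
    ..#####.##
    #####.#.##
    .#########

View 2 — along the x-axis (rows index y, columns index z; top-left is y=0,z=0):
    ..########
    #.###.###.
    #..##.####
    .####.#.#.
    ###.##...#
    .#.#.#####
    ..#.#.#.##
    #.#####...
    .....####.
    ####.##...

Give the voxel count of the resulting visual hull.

initial block: 10^3 = 1000
after view 1 [z-axis, 75 of 100 cells solid] → remaining = 750
after view 2 [x-axis, 62 of 100 cells solid] → remaining = 467

467 voxels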